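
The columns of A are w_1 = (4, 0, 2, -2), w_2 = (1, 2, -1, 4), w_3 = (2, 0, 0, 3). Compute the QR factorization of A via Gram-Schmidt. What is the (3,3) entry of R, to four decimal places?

q_1 = w_1/‖w_1‖ = (4, 0, 2, -2)/4.8990 = (0.8165, 0.0000, 0.4082, -0.4082).
r_{12} = q_1·w_2 = -1.2247.
u_2 = w_2 + 1.2247·q_1 = (2.0000, 2.0000, -0.5000, 3.5000).
‖u_2‖ = 4.5277, so q_2 = (0.4417, 0.4417, -0.1104, 0.7730).
r_{13} = q_1·w_3 = 0.4082; r_{23} = q_2·w_3 = 3.2025.
u_3 = w_3 − 0.4082·q_1 − 3.2025·q_2 = (0.2520, -1.4146, 0.1870, 0.6911).
r_{33} = ‖u_3‖ = 1.6054.

r_{33} = 1.6054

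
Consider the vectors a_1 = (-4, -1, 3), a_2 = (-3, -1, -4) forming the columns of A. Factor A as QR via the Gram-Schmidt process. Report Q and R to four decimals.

Q = [[-0.7845, -0.5586], [-0.1961, -0.1887], [0.5883, -0.8077]], R = [[5.0990, 0.1961], [0.0000, 5.0952]]

a_1 = (-4, -1, 3); ‖a_1‖ = 5.0990, so q_1 = (-0.7845, -0.1961, 0.5883).
q_1·a_2 = (-0.7845)·(-3) + (-0.1961)·(-1) + 0.5883·(-4) = 0.1961.
u_2 = a_2 − 0.1961·q_1 = (-2.8462, -0.9615, -4.1154).
‖u_2‖ = 5.0952, so q_2 = (-0.5586, -0.1887, -0.8077).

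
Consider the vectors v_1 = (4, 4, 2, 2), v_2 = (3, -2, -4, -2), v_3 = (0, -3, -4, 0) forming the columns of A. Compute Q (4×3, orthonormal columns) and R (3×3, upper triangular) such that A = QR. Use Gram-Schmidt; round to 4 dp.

Q = [[0.6325, 0.6781, -0.0824], [0.6325, -0.2141, -0.1442], [0.3162, -0.6424, -0.4327], [0.3162, -0.2855, 0.8861]], R = [[6.3246, -1.2649, -3.1623], [0.0000, 5.6036, 3.2122], [0.0000, 0.0000, 2.1637]]

v_1 = (4, 4, 2, 2); ‖v_1‖ = 6.3246, so e_1 = (0.6325, 0.6325, 0.3162, 0.3162).
e_1·v_2 = 0.6325·3 + 0.6325·(-2) + 0.3162·(-4) + 0.3162·(-2) = -1.2649.
u_2 = v_2 + 1.2649·e_1 = (3.8000, -1.2000, -3.6000, -1.6000).
‖u_2‖ = 5.6036, so e_2 = (0.6781, -0.2141, -0.6424, -0.2855).
e_1·v_3 = 0.6325·0 + 0.6325·(-3) + 0.3162·(-4) + 0.3162·0 = -3.1623; e_2·v_3 = 0.6781·0 + (-0.2141)·(-3) + (-0.6424)·(-4) + (-0.2855)·0 = 3.2122.
u_3 = v_3 + 3.1623·e_1 − 3.2122·e_2 = (-0.1783, -0.3121, -0.9363, 1.9172).
‖u_3‖ = 2.1637, so e_3 = (-0.0824, -0.1442, -0.4327, 0.8861).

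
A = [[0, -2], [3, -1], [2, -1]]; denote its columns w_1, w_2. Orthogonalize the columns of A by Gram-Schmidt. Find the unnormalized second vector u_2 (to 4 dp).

w_1 = (0, 3, 2); ‖w_1‖ = 3.6056, so e_1 = (0.0000, 0.8321, 0.5547).
e_1·w_2 = 0.0000·(-2) + 0.8321·(-1) + 0.5547·(-1) = -1.3868.
u_2 = w_2 + 1.3868·e_1 = (-2.0000, 0.1538, -0.2308).

u_2 = (-2.0000, 0.1538, -0.2308)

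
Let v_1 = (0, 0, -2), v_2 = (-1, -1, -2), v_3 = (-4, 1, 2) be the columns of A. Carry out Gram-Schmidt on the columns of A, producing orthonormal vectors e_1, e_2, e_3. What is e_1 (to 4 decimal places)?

e_1 = (0.0000, 0.0000, -1.0000)

e_1 = v_1/‖v_1‖ = (0, 0, -2)/2.0000 = (0.0000, 0.0000, -1.0000).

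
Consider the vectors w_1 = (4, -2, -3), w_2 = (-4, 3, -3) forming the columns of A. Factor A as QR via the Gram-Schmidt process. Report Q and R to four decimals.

w_1 = (4, -2, -3); ‖w_1‖ = 5.3852, so q_1 = (0.7428, -0.3714, -0.5571).
q_1·w_2 = 0.7428·(-4) + (-0.3714)·3 + (-0.5571)·(-3) = -2.4140.
u_2 = w_2 + 2.4140·q_1 = (-2.2069, 2.1034, -4.3448).
‖u_2‖ = 5.3078, so q_2 = (-0.4158, 0.3963, -0.8186).

Q = [[0.7428, -0.4158], [-0.3714, 0.3963], [-0.5571, -0.8186]], R = [[5.3852, -2.4140], [0.0000, 5.3078]]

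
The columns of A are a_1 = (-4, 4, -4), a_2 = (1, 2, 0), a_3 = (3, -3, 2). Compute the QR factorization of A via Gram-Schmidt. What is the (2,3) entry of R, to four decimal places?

r_{23} = -0.1543

e_1 = a_1/‖a_1‖ = (-4, 4, -4)/6.9282 = (-0.5774, 0.5774, -0.5774).
r_{12} = e_1·a_2 = 0.5774.
u_2 = a_2 − 0.5774·e_1 = (1.3333, 1.6667, 0.3333).
‖u_2‖ = 2.1602, so e_2 = (0.6172, 0.7715, 0.1543).
r_{23} = e_2·a_3 = -0.1543.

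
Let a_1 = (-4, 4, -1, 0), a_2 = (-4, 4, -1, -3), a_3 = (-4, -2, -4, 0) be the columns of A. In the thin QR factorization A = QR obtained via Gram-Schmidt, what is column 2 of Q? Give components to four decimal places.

e_1 = a_1/‖a_1‖ = (-4, 4, -1, 0)/5.7446 = (-0.6963, 0.6963, -0.1741, 0.0000).
r_{12} = e_1·a_2 = 5.7446.
u_2 = a_2 − 5.7446·e_1 = (0.0000, 0.0000, 0.0000, -3.0000).
‖u_2‖ = 3.0000, so e_2 = (0.0000, 0.0000, 0.0000, -1.0000).

e_2 = (0.0000, 0.0000, 0.0000, -1.0000)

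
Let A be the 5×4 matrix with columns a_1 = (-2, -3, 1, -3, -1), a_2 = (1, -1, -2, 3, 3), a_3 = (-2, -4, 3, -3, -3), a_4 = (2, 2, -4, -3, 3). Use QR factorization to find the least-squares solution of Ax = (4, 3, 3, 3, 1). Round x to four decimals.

a_1 = (-2, -3, 1, -3, -1); ‖a_1‖ = 4.8990, so q_1 = (-0.4082, -0.6124, 0.2041, -0.6124, -0.2041).
q_1·a_2 = (-0.4082)·1 + (-0.6124)·(-1) + 0.2041·(-2) + (-0.6124)·3 + (-0.2041)·3 = -2.6536.
u_2 = a_2 + 2.6536·q_1 = (-0.0833, -2.6250, -1.4583, 1.3750, 2.4583).
‖u_2‖ = 4.1180, so q_2 = (-0.0202, -0.6374, -0.3541, 0.3339, 0.5970).
q_1·a_3 = (-0.4082)·(-2) + (-0.6124)·(-4) + 0.2041·3 + (-0.6124)·(-3) + (-0.2041)·(-3) = 6.3278; q_2·a_3 = (-0.0202)·(-2) + (-0.6374)·(-4) + (-0.3541)·3 + 0.3339·(-3) + 0.5970·(-3) = -1.2648.
u_3 = a_3 − 6.3278·q_1 + 1.2648·q_2 = (0.5577, -0.9312, 1.2604, 1.2973, -0.9533).
‖u_3‖ = 2.3149, so q_3 = (0.2409, -0.4023, 0.5445, 0.5604, -0.4118).
q_1·a_4 = (-0.4082)·2 + (-0.6124)·2 + 0.2041·(-4) + (-0.6124)·(-3) + (-0.2041)·3 = -1.6330; q_2·a_4 = (-0.0202)·2 + (-0.6374)·2 + (-0.3541)·(-4) + 0.3339·(-3) + 0.5970·3 = 0.8904; q_3·a_4 = 0.2409·2 + (-0.4023)·2 + 0.5445·(-4) + 0.5604·(-3) + (-0.4118)·3 = -5.4173.
u_4 = a_4 + 1.6330·q_1 − 0.8904·q_2 + 5.4173·q_3 = (2.6566, -0.6116, -0.4017, -1.2613, -0.0958).
‖u_4‖ = 3.0320, so q_4 = (0.8762, -0.2017, -0.1325, -0.4160, -0.0316).
Qᵀb = (-4.8990, -1.4570, 2.6598, 1.2225).
Back-substitute: x_4 = 1.2225/3.0320 = 0.4032.
x_3 = (2.6598 + 5.4173·0.4032)/2.3149 = 2.0926.
x_2 = (-1.4570 + 1.2648·2.0926 − 0.8904·0.4032)/4.1180 = 0.2017.
x_1 = (-4.8990 + 2.6536·0.2017 − 6.3278·2.0926 + 1.6330·0.4032)/4.8990 = -3.4593.

x = (-3.4593, 0.2017, 2.0926, 0.4032)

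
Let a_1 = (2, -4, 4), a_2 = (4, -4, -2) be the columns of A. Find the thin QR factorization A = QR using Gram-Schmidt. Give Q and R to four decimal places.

a_1 = (2, -4, 4); ‖a_1‖ = 6.0000, so e_1 = (0.3333, -0.6667, 0.6667).
e_1·a_2 = 0.3333·4 + (-0.6667)·(-4) + 0.6667·(-2) = 2.6667.
u_2 = a_2 − 2.6667·e_1 = (3.1111, -2.2222, -3.7778).
‖u_2‖ = 5.3748, so e_2 = (0.5788, -0.4134, -0.7029).

Q = [[0.3333, 0.5788], [-0.6667, -0.4134], [0.6667, -0.7029]], R = [[6.0000, 2.6667], [0.0000, 5.3748]]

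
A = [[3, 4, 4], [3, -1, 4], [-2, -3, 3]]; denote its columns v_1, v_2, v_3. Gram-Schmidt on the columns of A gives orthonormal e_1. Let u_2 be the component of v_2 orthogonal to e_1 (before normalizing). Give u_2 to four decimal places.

v_1 = (3, 3, -2); ‖v_1‖ = 4.6904, so e_1 = (0.6396, 0.6396, -0.4264).
e_1·v_2 = 0.6396·4 + 0.6396·(-1) + (-0.4264)·(-3) = 3.1980.
u_2 = v_2 − 3.1980·e_1 = (1.9545, -3.0455, -1.6364).

u_2 = (1.9545, -3.0455, -1.6364)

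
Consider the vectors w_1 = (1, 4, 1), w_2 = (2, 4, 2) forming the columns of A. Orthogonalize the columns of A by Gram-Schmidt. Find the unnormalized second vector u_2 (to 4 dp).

w_1 = (1, 4, 1); ‖w_1‖ = 4.2426, so q_1 = (0.2357, 0.9428, 0.2357).
q_1·w_2 = 0.2357·2 + 0.9428·4 + 0.2357·2 = 4.7140.
u_2 = w_2 − 4.7140·q_1 = (0.8889, -0.4444, 0.8889).

u_2 = (0.8889, -0.4444, 0.8889)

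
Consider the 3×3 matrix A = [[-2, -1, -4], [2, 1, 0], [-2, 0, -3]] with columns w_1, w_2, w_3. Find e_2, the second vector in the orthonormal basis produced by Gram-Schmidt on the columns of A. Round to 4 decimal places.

e_2 = (-0.4082, 0.4082, 0.8165)

e_1 = w_1/‖w_1‖ = (-2, 2, -2)/3.4641 = (-0.5774, 0.5774, -0.5774).
r_{12} = e_1·w_2 = 1.1547.
u_2 = w_2 − 1.1547·e_1 = (-0.3333, 0.3333, 0.6667).
‖u_2‖ = 0.8165, so e_2 = (-0.4082, 0.4082, 0.8165).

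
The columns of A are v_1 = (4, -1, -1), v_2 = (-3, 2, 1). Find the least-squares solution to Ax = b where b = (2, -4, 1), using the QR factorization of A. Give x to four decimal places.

x = (-1.5185, -2.5556)

v_1 = (4, -1, -1); ‖v_1‖ = 4.2426, so e_1 = (0.9428, -0.2357, -0.2357).
e_1·v_2 = 0.9428·(-3) + (-0.2357)·2 + (-0.2357)·1 = -3.5355.
u_2 = v_2 + 3.5355·e_1 = (0.3333, 1.1667, 0.1667).
‖u_2‖ = 1.2247, so e_2 = (0.2722, 0.9526, 0.1361).
Qᵀb = (2.5927, -3.1299).
Back-substitute: x_2 = -3.1299/1.2247 = -2.5556.
x_1 = (2.5927 + 3.5355·(-2.5556))/4.2426 = -1.5185.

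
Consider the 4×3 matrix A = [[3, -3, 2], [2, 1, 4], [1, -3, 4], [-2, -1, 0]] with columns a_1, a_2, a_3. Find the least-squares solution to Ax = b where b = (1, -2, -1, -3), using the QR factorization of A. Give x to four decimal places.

x = (0.9855, -0.1308, -0.8214)

a_1 = (3, 2, 1, -2); ‖a_1‖ = 4.2426, so e_1 = (0.7071, 0.4714, 0.2357, -0.4714).
e_1·a_2 = 0.7071·(-3) + 0.4714·1 + 0.2357·(-3) + (-0.4714)·(-1) = -1.8856.
u_2 = a_2 + 1.8856·e_1 = (-1.6667, 1.8889, -2.5556, -1.8889).
‖u_2‖ = 4.0552, so e_2 = (-0.4110, 0.4658, -0.6302, -0.4658).
e_1·a_3 = 0.7071·2 + 0.4714·4 + 0.2357·4 + (-0.4714)·0 = 4.2426; e_2·a_3 = (-0.4110)·2 + 0.4658·4 + (-0.6302)·4 + (-0.4658)·0 = -1.4796.
u_3 = a_3 − 4.2426·e_1 + 1.4796·e_2 = (-1.6081, 2.6892, 2.0676, 1.3108).
‖u_3‖ = 3.9763, so e_3 = (-0.4044, 0.6763, 0.5200, 0.3297).
Qᵀb = (0.9428, 0.6850, -3.2660).
Back-substitute: x_3 = -3.2660/3.9763 = -0.8214.
x_2 = (0.6850 + 1.4796·(-0.8214))/4.0552 = -0.1308.
x_1 = (0.9428 + 1.8856·(-0.1308) − 4.2426·(-0.8214))/4.2426 = 0.9855.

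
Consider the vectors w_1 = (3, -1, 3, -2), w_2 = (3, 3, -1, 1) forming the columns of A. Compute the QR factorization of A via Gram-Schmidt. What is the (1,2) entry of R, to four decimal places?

r_{12} = 0.2085

w_1 = (3, -1, 3, -2); ‖w_1‖ = 4.7958, so e_1 = (0.6255, -0.2085, 0.6255, -0.4170).
r_{12} = e_1·w_2 = 0.2085.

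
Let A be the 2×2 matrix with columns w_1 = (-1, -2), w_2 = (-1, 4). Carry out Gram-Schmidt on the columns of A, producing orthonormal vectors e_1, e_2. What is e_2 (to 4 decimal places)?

w_1 = (-1, -2); ‖w_1‖ = 2.2361, so e_1 = (-0.4472, -0.8944).
e_1·w_2 = (-0.4472)·(-1) + (-0.8944)·4 = -3.1305.
u_2 = w_2 + 3.1305·e_1 = (-2.4000, 1.2000).
‖u_2‖ = 2.6833, so e_2 = (-0.8944, 0.4472).

e_2 = (-0.8944, 0.4472)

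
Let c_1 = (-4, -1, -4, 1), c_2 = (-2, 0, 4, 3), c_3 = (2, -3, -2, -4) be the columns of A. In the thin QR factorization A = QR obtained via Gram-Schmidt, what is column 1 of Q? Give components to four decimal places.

e_1 = (-0.6860, -0.1715, -0.6860, 0.1715)

c_1 = (-4, -1, -4, 1); ‖c_1‖ = 5.8310, so e_1 = (-0.6860, -0.1715, -0.6860, 0.1715).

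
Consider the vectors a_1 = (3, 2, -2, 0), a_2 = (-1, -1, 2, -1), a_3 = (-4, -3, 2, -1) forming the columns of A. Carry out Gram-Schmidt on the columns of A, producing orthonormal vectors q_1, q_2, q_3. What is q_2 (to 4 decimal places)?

a_1 = (3, 2, -2, 0); ‖a_1‖ = 4.1231, so q_1 = (0.7276, 0.4851, -0.4851, 0.0000).
q_1·a_2 = 0.7276·(-1) + 0.4851·(-1) + (-0.4851)·2 + 0.0000·(-1) = -2.1828.
u_2 = a_2 + 2.1828·q_1 = (0.5882, 0.0588, 0.9412, -1.0000).
‖u_2‖ = 1.4951, so q_2 = (0.3934, 0.0393, 0.6295, -0.6689).

q_2 = (0.3934, 0.0393, 0.6295, -0.6689)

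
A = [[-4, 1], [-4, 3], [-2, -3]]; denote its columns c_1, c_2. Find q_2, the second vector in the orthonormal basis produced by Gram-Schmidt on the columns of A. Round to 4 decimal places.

q_2 = (-0.0276, 0.4690, -0.8828)

c_1 = (-4, -4, -2); ‖c_1‖ = 6.0000, so q_1 = (-0.6667, -0.6667, -0.3333).
q_1·c_2 = (-0.6667)·1 + (-0.6667)·3 + (-0.3333)·(-3) = -1.6667.
u_2 = c_2 + 1.6667·q_1 = (-0.1111, 1.8889, -3.5556).
‖u_2‖ = 4.0277, so q_2 = (-0.0276, 0.4690, -0.8828).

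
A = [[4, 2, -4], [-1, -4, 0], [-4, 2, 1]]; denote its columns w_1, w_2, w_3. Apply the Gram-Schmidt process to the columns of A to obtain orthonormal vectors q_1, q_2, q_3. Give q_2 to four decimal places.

w_1 = (4, -1, -4); ‖w_1‖ = 5.7446, so q_1 = (0.6963, -0.1741, -0.6963).
q_1·w_2 = 0.6963·2 + (-0.1741)·(-4) + (-0.6963)·2 = 0.6963.
u_2 = w_2 − 0.6963·q_1 = (1.5152, -3.8788, 2.4848).
‖u_2‖ = 4.8492, so q_2 = (0.3125, -0.7999, 0.5124).

q_2 = (0.3125, -0.7999, 0.5124)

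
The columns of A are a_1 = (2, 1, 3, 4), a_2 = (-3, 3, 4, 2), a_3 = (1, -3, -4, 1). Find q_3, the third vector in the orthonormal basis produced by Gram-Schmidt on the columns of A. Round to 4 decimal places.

a_1 = (2, 1, 3, 4); ‖a_1‖ = 5.4772, so q_1 = (0.3651, 0.1826, 0.5477, 0.7303).
q_1·a_2 = 0.3651·(-3) + 0.1826·3 + 0.5477·4 + 0.7303·2 = 3.1038.
u_2 = a_2 − 3.1038·q_1 = (-4.1333, 2.4333, 2.3000, -0.2667).
‖u_2‖ = 5.3260, so q_2 = (-0.7761, 0.4569, 0.4318, -0.0501).
q_1·a_3 = 0.3651·1 + 0.1826·(-3) + 0.5477·(-4) + 0.7303·1 = -1.6432; q_2·a_3 = (-0.7761)·1 + 0.4569·(-3) + 0.4318·(-4) + (-0.0501)·1 = -3.9241.
u_3 = a_3 + 1.6432·q_1 + 3.9241·q_2 = (-1.4454, -0.9072, -1.4054, 2.0035).
‖u_3‖ = 2.9835, so q_3 = (-0.4845, -0.3041, -0.4711, 0.6715).

q_3 = (-0.4845, -0.3041, -0.4711, 0.6715)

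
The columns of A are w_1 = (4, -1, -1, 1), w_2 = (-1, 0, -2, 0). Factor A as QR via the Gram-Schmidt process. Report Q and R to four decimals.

w_1 = (4, -1, -1, 1); ‖w_1‖ = 4.3589, so q_1 = (0.9177, -0.2294, -0.2294, 0.2294).
q_1·w_2 = 0.9177·(-1) + (-0.2294)·0 + (-0.2294)·(-2) + 0.2294·0 = -0.4588.
u_2 = w_2 + 0.4588·q_1 = (-0.5789, -0.1053, -2.1053, 0.1053).
‖u_2‖ = 2.1885, so q_2 = (-0.2645, -0.0481, -0.9620, 0.0481).

Q = [[0.9177, -0.2645], [-0.2294, -0.0481], [-0.2294, -0.9620], [0.2294, 0.0481]], R = [[4.3589, -0.4588], [0.0000, 2.1885]]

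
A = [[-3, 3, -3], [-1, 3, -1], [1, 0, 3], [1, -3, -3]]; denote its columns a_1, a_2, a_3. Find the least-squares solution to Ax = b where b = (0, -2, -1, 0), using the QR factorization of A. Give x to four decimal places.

a_1 = (-3, -1, 1, 1); ‖a_1‖ = 3.4641, so q_1 = (-0.8660, -0.2887, 0.2887, 0.2887).
q_1·a_2 = (-0.8660)·3 + (-0.2887)·3 + 0.2887·0 + 0.2887·(-3) = -4.3301.
u_2 = a_2 + 4.3301·q_1 = (-0.7500, 1.7500, 1.2500, -1.7500).
‖u_2‖ = 2.8723, so q_2 = (-0.2611, 0.6093, 0.4352, -0.6093).
q_1·a_3 = (-0.8660)·(-3) + (-0.2887)·(-1) + 0.2887·3 + 0.2887·(-3) = 2.8868; q_2·a_3 = (-0.2611)·(-3) + 0.6093·(-1) + 0.4352·3 + (-0.6093)·(-3) = 3.3075.
u_3 = a_3 − 2.8868·q_1 − 3.3075·q_2 = (0.3636, -2.1818, 0.7273, -1.8182).
‖u_3‖ = 2.9542, so q_3 = (0.1231, -0.7385, 0.2462, -0.6155).
Qᵀb = (0.2887, -1.6537, 1.2309).
Back-substitute: x_3 = 1.2309/2.9542 = 0.4167.
x_2 = (-1.6537 − 3.3075·0.4167)/2.8723 = -1.0556.
x_1 = (0.2887 + 4.3301·(-1.0556) − 2.8868·0.4167)/3.4641 = -1.5833.

x = (-1.5833, -1.0556, 0.4167)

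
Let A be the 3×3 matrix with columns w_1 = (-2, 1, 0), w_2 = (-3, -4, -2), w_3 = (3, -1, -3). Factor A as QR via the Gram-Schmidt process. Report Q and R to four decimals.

q_1 = w_1/‖w_1‖ = (-2, 1, 0)/2.2361 = (-0.8944, 0.4472, 0.0000).
r_{12} = q_1·w_2 = 0.8944.
u_2 = w_2 − 0.8944·q_1 = (-2.2000, -4.4000, -2.0000).
‖u_2‖ = 5.3104, so q_2 = (-0.4143, -0.8286, -0.3766).
r_{13} = q_1·w_3 = -3.1305; r_{23} = q_2·w_3 = 0.7156.
u_3 = w_3 + 3.1305·q_1 − 0.7156·q_2 = (0.4965, 0.9929, -2.7305).
‖u_3‖ = 2.9475, so q_3 = (0.1684, 0.3369, -0.9264).

Q = [[-0.8944, -0.4143, 0.1684], [0.4472, -0.8286, 0.3369], [0.0000, -0.3766, -0.9264]], R = [[2.2361, 0.8944, -3.1305], [0.0000, 5.3104, 0.7156], [0.0000, 0.0000, 2.9475]]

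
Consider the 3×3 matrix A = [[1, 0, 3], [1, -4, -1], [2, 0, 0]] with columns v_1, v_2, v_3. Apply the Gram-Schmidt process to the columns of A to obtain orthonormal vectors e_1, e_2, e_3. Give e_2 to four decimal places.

e_2 = (0.1826, -0.9129, 0.3651)

v_1 = (1, 1, 2); ‖v_1‖ = 2.4495, so e_1 = (0.4082, 0.4082, 0.8165).
e_1·v_2 = 0.4082·0 + 0.4082·(-4) + 0.8165·0 = -1.6330.
u_2 = v_2 + 1.6330·e_1 = (0.6667, -3.3333, 1.3333).
‖u_2‖ = 3.6515, so e_2 = (0.1826, -0.9129, 0.3651).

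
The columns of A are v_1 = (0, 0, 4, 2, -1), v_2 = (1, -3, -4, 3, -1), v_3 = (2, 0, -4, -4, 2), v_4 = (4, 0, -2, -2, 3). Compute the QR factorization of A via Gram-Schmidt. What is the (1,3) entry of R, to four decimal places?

r_{13} = -5.6737

v_1 = (0, 0, 4, 2, -1); ‖v_1‖ = 4.5826, so e_1 = (0.0000, 0.0000, 0.8729, 0.4364, -0.2182).
r_{13} = e_1·v_3 = -5.6737.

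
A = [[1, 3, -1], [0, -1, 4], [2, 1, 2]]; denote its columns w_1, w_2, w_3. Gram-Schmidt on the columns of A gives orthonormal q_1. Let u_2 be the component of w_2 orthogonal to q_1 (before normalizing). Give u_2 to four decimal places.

w_1 = (1, 0, 2); ‖w_1‖ = 2.2361, so q_1 = (0.4472, 0.0000, 0.8944).
q_1·w_2 = 0.4472·3 + 0.0000·(-1) + 0.8944·1 = 2.2361.
u_2 = w_2 − 2.2361·q_1 = (2.0000, -1.0000, -1.0000).

u_2 = (2.0000, -1.0000, -1.0000)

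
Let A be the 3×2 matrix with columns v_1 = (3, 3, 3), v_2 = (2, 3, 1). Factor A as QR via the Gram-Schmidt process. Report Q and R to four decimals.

Q = [[0.5774, 0.0000], [0.5774, 0.7071], [0.5774, -0.7071]], R = [[5.1962, 3.4641], [0.0000, 1.4142]]

v_1 = (3, 3, 3); ‖v_1‖ = 5.1962, so q_1 = (0.5774, 0.5774, 0.5774).
q_1·v_2 = 0.5774·2 + 0.5774·3 + 0.5774·1 = 3.4641.
u_2 = v_2 − 3.4641·q_1 = (0.0000, 1.0000, -1.0000).
‖u_2‖ = 1.4142, so q_2 = (0.0000, 0.7071, -0.7071).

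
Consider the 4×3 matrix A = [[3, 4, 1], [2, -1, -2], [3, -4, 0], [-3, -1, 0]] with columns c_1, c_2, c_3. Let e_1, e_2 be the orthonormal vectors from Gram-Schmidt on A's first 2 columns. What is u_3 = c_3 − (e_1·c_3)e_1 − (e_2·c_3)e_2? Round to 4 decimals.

u_3 = (0.4036, -1.7464, 0.8243, 0.0636)

c_1 = (3, 2, 3, -3); ‖c_1‖ = 5.5678, so e_1 = (0.5388, 0.3592, 0.5388, -0.5388).
e_1·c_2 = 0.5388·4 + 0.3592·(-1) + 0.5388·(-4) + (-0.5388)·(-1) = 0.1796.
u_2 = c_2 − 0.1796·e_1 = (3.9032, -1.0645, -4.0968, -0.9032).
‖u_2‖ = 5.8282, so e_2 = (0.6697, -0.1826, -0.7029, -0.1550).
e_1·c_3 = 0.5388·1 + 0.3592·(-2) + 0.5388·0 + (-0.5388)·0 = -0.1796; e_2·c_3 = 0.6697·1 + (-0.1826)·(-2) + (-0.7029)·0 + (-0.1550)·0 = 1.0350.
u_3 = c_3 + 0.1796·e_1 − 1.0350·e_2 = (0.4036, -1.7464, 0.8243, 0.0636).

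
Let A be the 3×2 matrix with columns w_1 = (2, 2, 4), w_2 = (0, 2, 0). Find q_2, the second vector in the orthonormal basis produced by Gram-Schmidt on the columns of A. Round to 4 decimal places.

w_1 = (2, 2, 4); ‖w_1‖ = 4.8990, so q_1 = (0.4082, 0.4082, 0.8165).
q_1·w_2 = 0.4082·0 + 0.4082·2 + 0.8165·0 = 0.8165.
u_2 = w_2 − 0.8165·q_1 = (-0.3333, 1.6667, -0.6667).
‖u_2‖ = 1.8257, so q_2 = (-0.1826, 0.9129, -0.3651).

q_2 = (-0.1826, 0.9129, -0.3651)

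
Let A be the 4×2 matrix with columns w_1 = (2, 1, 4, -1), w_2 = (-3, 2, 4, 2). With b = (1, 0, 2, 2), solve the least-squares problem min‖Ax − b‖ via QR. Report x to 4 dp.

x = (0.2780, 0.1885)

w_1 = (2, 1, 4, -1); ‖w_1‖ = 4.6904, so q_1 = (0.4264, 0.2132, 0.8528, -0.2132).
q_1·w_2 = 0.4264·(-3) + 0.2132·2 + 0.8528·4 + (-0.2132)·2 = 2.1320.
u_2 = w_2 − 2.1320·q_1 = (-3.9091, 1.5455, 2.1818, 2.4545).
‖u_2‖ = 5.3343, so q_2 = (-0.7328, 0.2897, 0.4090, 0.4601).
Qᵀb = (1.7056, 1.0055).
Back-substitute: x_2 = 1.0055/5.3343 = 0.1885.
x_1 = (1.7056 − 2.1320·0.1885)/4.6904 = 0.2780.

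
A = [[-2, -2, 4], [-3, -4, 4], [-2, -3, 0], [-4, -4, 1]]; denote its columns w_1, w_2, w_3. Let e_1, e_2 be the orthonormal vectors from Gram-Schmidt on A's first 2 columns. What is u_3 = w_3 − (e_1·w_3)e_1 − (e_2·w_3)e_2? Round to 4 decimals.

w_1 = (-2, -3, -2, -4); ‖w_1‖ = 5.7446, so e_1 = (-0.3482, -0.5222, -0.3482, -0.6963).
e_1·w_2 = (-0.3482)·(-2) + (-0.5222)·(-4) + (-0.3482)·(-3) + (-0.6963)·(-4) = 6.6150.
u_2 = w_2 − 6.6150·e_1 = (0.3030, -0.5455, -0.6970, 0.6061).
‖u_2‖ = 1.1146, so e_2 = (0.2719, -0.4894, -0.6253, 0.5437).
e_1·w_3 = (-0.3482)·4 + (-0.5222)·4 + (-0.3482)·0 + (-0.6963)·1 = -4.1779; e_2·w_3 = 0.2719·4 + (-0.4894)·4 + (-0.6253)·0 + 0.5437·1 = -0.3262.
u_3 = w_3 + 4.1779·e_1 + 0.3262·e_2 = (2.6341, 1.6585, -1.6585, -1.7317).

u_3 = (2.6341, 1.6585, -1.6585, -1.7317)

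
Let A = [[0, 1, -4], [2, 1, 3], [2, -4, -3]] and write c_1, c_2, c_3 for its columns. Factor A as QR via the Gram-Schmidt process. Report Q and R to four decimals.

c_1 = (0, 2, 2); ‖c_1‖ = 2.8284, so q_1 = (0.0000, 0.7071, 0.7071).
q_1·c_2 = 0.0000·1 + 0.7071·1 + 0.7071·(-4) = -2.1213.
u_2 = c_2 + 2.1213·q_1 = (1.0000, 2.5000, -2.5000).
‖u_2‖ = 3.6742, so q_2 = (0.2722, 0.6804, -0.6804).
q_1·c_3 = 0.0000·(-4) + 0.7071·3 + 0.7071·(-3) = 0.0000; q_2·c_3 = 0.2722·(-4) + 0.6804·3 + (-0.6804)·(-3) = 2.9938.
u_3 = c_3 + 0.0000·q_1 − 2.9938·q_2 = (-4.8148, 0.9630, -0.9630).
‖u_3‖ = 5.0037, so q_3 = (-0.9623, 0.1925, -0.1925).

Q = [[0.0000, 0.2722, -0.9623], [0.7071, 0.6804, 0.1925], [0.7071, -0.6804, -0.1925]], R = [[2.8284, -2.1213, 0.0000], [0.0000, 3.6742, 2.9938], [0.0000, 0.0000, 5.0037]]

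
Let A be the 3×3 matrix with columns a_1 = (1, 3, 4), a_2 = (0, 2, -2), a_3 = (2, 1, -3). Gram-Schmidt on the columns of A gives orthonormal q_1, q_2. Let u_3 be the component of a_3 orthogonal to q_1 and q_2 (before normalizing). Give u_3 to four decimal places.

a_1 = (1, 3, 4); ‖a_1‖ = 5.0990, so q_1 = (0.1961, 0.5883, 0.7845).
q_1·a_2 = 0.1961·0 + 0.5883·2 + 0.7845·(-2) = -0.3922.
u_2 = a_2 + 0.3922·q_1 = (0.0769, 2.2308, -1.6923).
‖u_2‖ = 2.8011, so q_2 = (0.0275, 0.7964, -0.6042).
q_1·a_3 = 0.1961·2 + 0.5883·1 + 0.7845·(-3) = -1.3728; q_2·a_3 = 0.0275·2 + 0.7964·1 + (-0.6042)·(-3) = 2.6638.
u_3 = a_3 + 1.3728·q_1 − 2.6638·q_2 = (2.1961, -0.3137, -0.3137).

u_3 = (2.1961, -0.3137, -0.3137)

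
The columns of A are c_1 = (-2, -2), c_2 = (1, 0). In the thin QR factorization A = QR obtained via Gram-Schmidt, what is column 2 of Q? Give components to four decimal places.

c_1 = (-2, -2); ‖c_1‖ = 2.8284, so q_1 = (-0.7071, -0.7071).
q_1·c_2 = (-0.7071)·1 + (-0.7071)·0 = -0.7071.
u_2 = c_2 + 0.7071·q_1 = (0.5000, -0.5000).
‖u_2‖ = 0.7071, so q_2 = (0.7071, -0.7071).

q_2 = (0.7071, -0.7071)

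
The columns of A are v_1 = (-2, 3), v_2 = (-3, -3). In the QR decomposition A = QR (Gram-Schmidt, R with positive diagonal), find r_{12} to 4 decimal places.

r_{12} = -0.8321

v_1 = (-2, 3); ‖v_1‖ = 3.6056, so q_1 = (-0.5547, 0.8321).
r_{12} = q_1·v_2 = -0.8321.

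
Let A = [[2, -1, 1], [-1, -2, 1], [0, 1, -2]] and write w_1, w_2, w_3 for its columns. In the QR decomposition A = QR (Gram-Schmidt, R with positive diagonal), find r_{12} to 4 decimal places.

r_{12} = 0.0000

w_1 = (2, -1, 0); ‖w_1‖ = 2.2361, so q_1 = (0.8944, -0.4472, 0.0000).
r_{12} = q_1·w_2 = 0.0000.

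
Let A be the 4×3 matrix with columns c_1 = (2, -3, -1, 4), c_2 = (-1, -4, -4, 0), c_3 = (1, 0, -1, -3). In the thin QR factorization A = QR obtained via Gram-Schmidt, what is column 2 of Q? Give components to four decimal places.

q_2 = (-0.3758, -0.5054, -0.6868, -0.3628)

c_1 = (2, -3, -1, 4); ‖c_1‖ = 5.4772, so q_1 = (0.3651, -0.5477, -0.1826, 0.7303).
q_1·c_2 = 0.3651·(-1) + (-0.5477)·(-4) + (-0.1826)·(-4) + 0.7303·0 = 2.5560.
u_2 = c_2 − 2.5560·q_1 = (-1.9333, -2.6000, -3.5333, -1.8667).
‖u_2‖ = 5.1446, so q_2 = (-0.3758, -0.5054, -0.6868, -0.3628).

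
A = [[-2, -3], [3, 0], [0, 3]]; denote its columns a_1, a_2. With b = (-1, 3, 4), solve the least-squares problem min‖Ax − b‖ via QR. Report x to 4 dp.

e_1 = a_1/‖a_1‖ = (-2, 3, 0)/3.6056 = (-0.5547, 0.8321, 0.0000).
r_{12} = e_1·a_2 = 1.6641.
u_2 = a_2 − 1.6641·e_1 = (-2.0769, -1.3846, 3.0000).
‖u_2‖ = 3.9027, so e_2 = (-0.5322, -0.3548, 0.7687).
Qᵀb = (3.0509, 2.5426).
Back-substitute: x_2 = 2.5426/3.9027 = 0.6515.
x_1 = (3.0509 − 1.6641·0.6515)/3.6056 = 0.5455.

x = (0.5455, 0.6515)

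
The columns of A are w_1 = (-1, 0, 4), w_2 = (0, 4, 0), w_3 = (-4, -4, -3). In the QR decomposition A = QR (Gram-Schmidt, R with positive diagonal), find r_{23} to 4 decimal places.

r_{23} = -4.0000

w_1 = (-1, 0, 4); ‖w_1‖ = 4.1231, so q_1 = (-0.2425, 0.0000, 0.9701).
q_1·w_2 = (-0.2425)·0 + 0.0000·4 + 0.9701·0 = 0.0000.
u_2 = w_2 + 0.0000·q_1 = (0.0000, 4.0000, 0.0000).
‖u_2‖ = 4.0000, so q_2 = (0.0000, 1.0000, 0.0000).
r_{23} = q_2·w_3 = -4.0000.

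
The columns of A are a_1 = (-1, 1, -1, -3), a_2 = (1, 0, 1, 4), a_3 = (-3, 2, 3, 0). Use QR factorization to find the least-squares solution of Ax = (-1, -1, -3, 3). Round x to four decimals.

x = (1.0217, 1.2391, -0.4565)

a_1 = (-1, 1, -1, -3); ‖a_1‖ = 3.4641, so q_1 = (-0.2887, 0.2887, -0.2887, -0.8660).
q_1·a_2 = (-0.2887)·1 + 0.2887·0 + (-0.2887)·1 + (-0.8660)·4 = -4.0415.
u_2 = a_2 + 4.0415·q_1 = (-0.1667, 1.1667, -0.1667, 0.5000).
‖u_2‖ = 1.2910, so q_2 = (-0.1291, 0.9037, -0.1291, 0.3873).
q_1·a_3 = (-0.2887)·(-3) + 0.2887·2 + (-0.2887)·3 + (-0.8660)·0 = 0.5774; q_2·a_3 = (-0.1291)·(-3) + 0.9037·2 + (-0.1291)·3 + 0.3873·0 = 1.8074.
u_3 = a_3 − 0.5774·q_1 − 1.8074·q_2 = (-2.6000, 0.2000, 3.4000, -0.2000).
‖u_3‖ = 4.2895, so q_3 = (-0.6061, 0.0466, 0.7926, -0.0466).
Qᵀb = (-1.7321, 0.7746, -1.9583).
Back-substitute: x_3 = -1.9583/4.2895 = -0.4565.
x_2 = (0.7746 − 1.8074·(-0.4565))/1.2910 = 1.2391.
x_1 = (-1.7321 + 4.0415·1.2391 − 0.5774·(-0.4565))/3.4641 = 1.0217.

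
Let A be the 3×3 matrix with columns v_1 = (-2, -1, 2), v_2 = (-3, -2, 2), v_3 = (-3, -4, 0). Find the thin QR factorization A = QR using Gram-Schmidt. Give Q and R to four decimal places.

v_1 = (-2, -1, 2); ‖v_1‖ = 3.0000, so e_1 = (-0.6667, -0.3333, 0.6667).
e_1·v_2 = (-0.6667)·(-3) + (-0.3333)·(-2) + 0.6667·2 = 4.0000.
u_2 = v_2 − 4.0000·e_1 = (-0.3333, -0.6667, -0.6667).
‖u_2‖ = 1.0000, so e_2 = (-0.3333, -0.6667, -0.6667).
e_1·v_3 = (-0.6667)·(-3) + (-0.3333)·(-4) + 0.6667·0 = 3.3333; e_2·v_3 = (-0.3333)·(-3) + (-0.6667)·(-4) + (-0.6667)·0 = 3.6667.
u_3 = v_3 − 3.3333·e_1 − 3.6667·e_2 = (0.4444, -0.4444, 0.2222).
‖u_3‖ = 0.6667, so e_3 = (0.6667, -0.6667, 0.3333).

Q = [[-0.6667, -0.3333, 0.6667], [-0.3333, -0.6667, -0.6667], [0.6667, -0.6667, 0.3333]], R = [[3.0000, 4.0000, 3.3333], [0.0000, 1.0000, 3.6667], [0.0000, 0.0000, 0.6667]]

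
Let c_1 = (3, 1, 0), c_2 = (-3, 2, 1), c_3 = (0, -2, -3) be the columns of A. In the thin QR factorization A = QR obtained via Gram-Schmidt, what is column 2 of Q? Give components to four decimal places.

q_2 = (-0.2983, 0.8950, 0.3315)

c_1 = (3, 1, 0); ‖c_1‖ = 3.1623, so q_1 = (0.9487, 0.3162, 0.0000).
q_1·c_2 = 0.9487·(-3) + 0.3162·2 + 0.0000·1 = -2.2136.
u_2 = c_2 + 2.2136·q_1 = (-0.9000, 2.7000, 1.0000).
‖u_2‖ = 3.0166, so q_2 = (-0.2983, 0.8950, 0.3315).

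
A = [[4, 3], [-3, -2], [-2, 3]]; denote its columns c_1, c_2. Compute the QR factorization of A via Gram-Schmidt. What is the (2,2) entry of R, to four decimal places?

c_1 = (4, -3, -2); ‖c_1‖ = 5.3852, so e_1 = (0.7428, -0.5571, -0.3714).
e_1·c_2 = 0.7428·3 + (-0.5571)·(-2) + (-0.3714)·3 = 2.2283.
u_2 = c_2 − 2.2283·e_1 = (1.3448, -0.7586, 3.8276).
r_{22} = ‖u_2‖ = 4.1273.

r_{22} = 4.1273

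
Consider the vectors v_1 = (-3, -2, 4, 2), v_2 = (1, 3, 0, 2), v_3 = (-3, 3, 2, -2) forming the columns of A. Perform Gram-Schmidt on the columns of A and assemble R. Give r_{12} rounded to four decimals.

r_{12} = -0.8704

v_1 = (-3, -2, 4, 2); ‖v_1‖ = 5.7446, so q_1 = (-0.5222, -0.3482, 0.6963, 0.3482).
r_{12} = q_1·v_2 = -0.8704.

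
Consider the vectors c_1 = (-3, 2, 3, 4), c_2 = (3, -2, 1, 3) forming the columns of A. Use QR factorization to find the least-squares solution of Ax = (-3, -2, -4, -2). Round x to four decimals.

e_1 = c_1/‖c_1‖ = (-3, 2, 3, 4)/6.1644 = (-0.4867, 0.3244, 0.4867, 0.6489).
r_{12} = e_1·c_2 = 0.3244.
u_2 = c_2 − 0.3244·e_1 = (3.1579, -2.1053, 0.8421, 2.7895).
‖u_2‖ = 4.7848, so e_2 = (0.6600, -0.4400, 0.1760, 0.5830).
Qᵀb = (-2.4333, -2.9699).
Back-substitute: x_2 = -2.9699/4.7848 = -0.6207.
x_1 = (-2.4333 − 0.3244·(-0.6207))/6.1644 = -0.3621.

x = (-0.3621, -0.6207)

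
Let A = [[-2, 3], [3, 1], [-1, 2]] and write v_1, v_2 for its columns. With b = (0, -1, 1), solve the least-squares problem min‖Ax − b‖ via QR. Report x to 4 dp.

v_1 = (-2, 3, -1); ‖v_1‖ = 3.7417, so q_1 = (-0.5345, 0.8018, -0.2673).
q_1·v_2 = (-0.5345)·3 + 0.8018·1 + (-0.2673)·2 = -1.3363.
u_2 = v_2 + 1.3363·q_1 = (2.2857, 2.0714, 1.6429).
‖u_2‖ = 3.4949, so q_2 = (0.6540, 0.5927, 0.4701).
Qᵀb = (-1.0690, -0.1226).
Back-substitute: x_2 = -0.1226/3.4949 = -0.0351.
x_1 = (-1.0690 + 1.3363·(-0.0351))/3.7417 = -0.2982.

x = (-0.2982, -0.0351)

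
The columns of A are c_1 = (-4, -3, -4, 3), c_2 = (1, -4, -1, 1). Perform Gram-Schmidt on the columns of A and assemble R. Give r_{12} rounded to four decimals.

e_1 = c_1/‖c_1‖ = (-4, -3, -4, 3)/7.0711 = (-0.5657, -0.4243, -0.5657, 0.4243).
r_{12} = e_1·c_2 = 2.1213.

r_{12} = 2.1213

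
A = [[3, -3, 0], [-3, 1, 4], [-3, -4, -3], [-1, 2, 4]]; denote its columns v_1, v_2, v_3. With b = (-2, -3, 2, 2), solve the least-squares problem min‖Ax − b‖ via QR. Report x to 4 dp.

e_1 = v_1/‖v_1‖ = (3, -3, -3, -1)/5.2915 = (0.5669, -0.5669, -0.5669, -0.1890).
r_{12} = e_1·v_2 = -0.3780.
u_2 = v_2 + 0.3780·e_1 = (-2.7857, 0.7857, -4.2143, 1.9286).
‖u_2‖ = 5.4642, so e_2 = (-0.5098, 0.1438, -0.7713, 0.3529).
r_{13} = e_1·v_3 = -1.3229; r_{23} = e_2·v_3 = 4.3007.
u_3 = v_3 + 1.3229·e_1 − 4.3007·e_2 = (2.9426, 2.6316, -0.4330, 2.2321).
‖u_3‖ = 4.5556, so e_3 = (0.6459, 0.5777, -0.0951, 0.4900).
Qᵀb = (-0.9449, -0.2484, -2.2350).
Back-substitute: x_3 = -2.2350/4.5556 = -0.4906.
x_2 = (-0.2484 − 4.3007·(-0.4906))/5.4642 = 0.3407.
x_1 = (-0.9449 + 0.3780·0.3407 + 1.3229·(-0.4906))/5.2915 = -0.2769.

x = (-0.2769, 0.3407, -0.4906)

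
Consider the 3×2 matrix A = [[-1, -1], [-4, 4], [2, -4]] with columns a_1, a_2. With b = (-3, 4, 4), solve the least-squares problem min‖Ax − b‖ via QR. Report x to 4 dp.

a_1 = (-1, -4, 2); ‖a_1‖ = 4.5826, so e_1 = (-0.2182, -0.8729, 0.4364).
e_1·a_2 = (-0.2182)·(-1) + (-0.8729)·4 + 0.4364·(-4) = -5.0190.
u_2 = a_2 + 5.0190·e_1 = (-2.0952, -0.3810, -1.8095).
‖u_2‖ = 2.7946, so e_2 = (-0.7498, -0.1363, -0.6475).
Qᵀb = (-1.0911, -0.8861).
Back-substitute: x_2 = -0.8861/2.7946 = -0.3171.
x_1 = (-1.0911 + 5.0190·(-0.3171))/4.5826 = -0.5854.

x = (-0.5854, -0.3171)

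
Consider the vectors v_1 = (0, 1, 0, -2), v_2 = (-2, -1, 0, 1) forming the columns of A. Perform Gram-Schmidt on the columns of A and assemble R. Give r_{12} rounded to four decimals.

q_1 = v_1/‖v_1‖ = (0, 1, 0, -2)/2.2361 = (0.0000, 0.4472, 0.0000, -0.8944).
r_{12} = q_1·v_2 = -1.3416.

r_{12} = -1.3416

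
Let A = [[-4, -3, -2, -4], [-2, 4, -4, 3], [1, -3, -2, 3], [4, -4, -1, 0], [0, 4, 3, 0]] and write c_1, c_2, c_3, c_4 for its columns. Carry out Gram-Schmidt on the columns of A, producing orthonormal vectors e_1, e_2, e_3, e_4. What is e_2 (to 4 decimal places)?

c_1 = (-4, -2, 1, 4, 0); ‖c_1‖ = 6.0828, so e_1 = (-0.6576, -0.3288, 0.1644, 0.6576, 0.0000).
e_1·c_2 = (-0.6576)·(-3) + (-0.3288)·4 + 0.1644·(-3) + 0.6576·(-4) + 0.0000·4 = -2.4660.
u_2 = c_2 + 2.4660·e_1 = (-4.6216, 3.1892, -2.5946, -2.3784, 4.0000).
‖u_2‖ = 7.7407, so e_2 = (-0.5971, 0.4120, -0.3352, -0.3073, 0.5167).

e_2 = (-0.5971, 0.4120, -0.3352, -0.3073, 0.5167)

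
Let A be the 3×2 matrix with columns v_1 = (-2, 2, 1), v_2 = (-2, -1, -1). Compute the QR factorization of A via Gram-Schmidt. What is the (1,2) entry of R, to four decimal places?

r_{12} = 0.3333

v_1 = (-2, 2, 1); ‖v_1‖ = 3.0000, so e_1 = (-0.6667, 0.6667, 0.3333).
r_{12} = e_1·v_2 = 0.3333.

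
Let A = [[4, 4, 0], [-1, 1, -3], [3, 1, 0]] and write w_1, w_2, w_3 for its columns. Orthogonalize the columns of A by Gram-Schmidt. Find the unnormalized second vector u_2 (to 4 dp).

e_1 = w_1/‖w_1‖ = (4, -1, 3)/5.0990 = (0.7845, -0.1961, 0.5883).
r_{12} = e_1·w_2 = 3.5301.
u_2 = w_2 − 3.5301·e_1 = (1.2308, 1.6923, -1.0769).

u_2 = (1.2308, 1.6923, -1.0769)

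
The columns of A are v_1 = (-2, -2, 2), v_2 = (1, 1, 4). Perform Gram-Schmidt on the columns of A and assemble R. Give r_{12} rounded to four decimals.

r_{12} = 1.1547

v_1 = (-2, -2, 2); ‖v_1‖ = 3.4641, so e_1 = (-0.5774, -0.5774, 0.5774).
r_{12} = e_1·v_2 = 1.1547.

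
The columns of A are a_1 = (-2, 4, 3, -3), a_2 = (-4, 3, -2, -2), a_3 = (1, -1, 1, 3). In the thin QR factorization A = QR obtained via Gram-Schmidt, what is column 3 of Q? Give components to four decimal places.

q_1 = a_1/‖a_1‖ = (-2, 4, 3, -3)/6.1644 = (-0.3244, 0.6489, 0.4867, -0.4867).
r_{12} = q_1·a_2 = 3.2444.
u_2 = a_2 − 3.2444·q_1 = (-2.9474, 0.8947, -3.5789, -0.4211).
‖u_2‖ = 4.7406, so q_2 = (-0.6217, 0.1887, -0.7549, -0.0888).
r_{13} = q_1·a_3 = -1.9467; r_{23} = q_2·a_3 = -1.8319.
u_3 = a_3 + 1.9467·q_1 + 1.8319·q_2 = (-0.7705, 0.6089, 0.5644, 1.8899).
‖u_3‖ = 2.2034, so q_3 = (-0.3497, 0.2764, 0.2562, 0.8577).

q_3 = (-0.3497, 0.2764, 0.2562, 0.8577)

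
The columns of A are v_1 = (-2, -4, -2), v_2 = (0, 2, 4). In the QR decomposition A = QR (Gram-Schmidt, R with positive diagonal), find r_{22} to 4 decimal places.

r_{22} = 3.0551

v_1 = (-2, -4, -2); ‖v_1‖ = 4.8990, so q_1 = (-0.4082, -0.8165, -0.4082).
q_1·v_2 = (-0.4082)·0 + (-0.8165)·2 + (-0.4082)·4 = -3.2660.
u_2 = v_2 + 3.2660·q_1 = (-1.3333, -0.6667, 2.6667).
r_{22} = ‖u_2‖ = 3.0551.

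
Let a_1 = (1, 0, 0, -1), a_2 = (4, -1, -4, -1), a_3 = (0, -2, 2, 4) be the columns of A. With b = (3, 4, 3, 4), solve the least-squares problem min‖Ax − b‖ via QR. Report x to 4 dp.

q_1 = a_1/‖a_1‖ = (1, 0, 0, -1)/1.4142 = (0.7071, 0.0000, 0.0000, -0.7071).
r_{12} = q_1·a_2 = 3.5355.
u_2 = a_2 − 3.5355·q_1 = (1.5000, -1.0000, -4.0000, 1.5000).
‖u_2‖ = 4.6368, so q_2 = (0.3235, -0.2157, -0.8627, 0.3235).
r_{13} = q_1·a_3 = -2.8284; r_{23} = q_2·a_3 = 0.0000.
u_3 = a_3 + 2.8284·q_1 + 0.0000·q_2 = (2.0000, -2.0000, 2.0000, 2.0000).
‖u_3‖ = 4.0000, so q_3 = (0.5000, -0.5000, 0.5000, 0.5000).
Qᵀb = (-0.7071, -1.1862, 3.0000).
Back-substitute: x_3 = 3.0000/4.0000 = 0.7500.
x_2 = (-1.1862 + 0.0000·0.7500)/4.6368 = -0.2558.
x_1 = (-0.7071 − 3.5355·(-0.2558) + 2.8284·0.7500)/1.4142 = 1.6395.

x = (1.6395, -0.2558, 0.7500)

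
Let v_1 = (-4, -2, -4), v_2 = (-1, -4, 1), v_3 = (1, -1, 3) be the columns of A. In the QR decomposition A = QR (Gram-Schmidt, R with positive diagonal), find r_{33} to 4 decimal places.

r_{33} = 0.6621

v_1 = (-4, -2, -4); ‖v_1‖ = 6.0000, so e_1 = (-0.6667, -0.3333, -0.6667).
e_1·v_2 = (-0.6667)·(-1) + (-0.3333)·(-4) + (-0.6667)·1 = 1.3333.
u_2 = v_2 − 1.3333·e_1 = (-0.1111, -3.5556, 1.8889).
‖u_2‖ = 4.0277, so e_2 = (-0.0276, -0.8828, 0.4690).
e_1·v_3 = (-0.6667)·1 + (-0.3333)·(-1) + (-0.6667)·3 = -2.3333; e_2·v_3 = (-0.0276)·1 + (-0.8828)·(-1) + 0.4690·3 = 2.2621.
u_3 = v_3 + 2.3333·e_1 − 2.2621·e_2 = (-0.4932, 0.2192, 0.3836).
r_{33} = ‖u_3‖ = 0.6621.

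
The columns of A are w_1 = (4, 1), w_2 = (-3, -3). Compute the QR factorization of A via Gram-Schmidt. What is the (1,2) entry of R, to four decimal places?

r_{12} = -3.6380

e_1 = w_1/‖w_1‖ = (4, 1)/4.1231 = (0.9701, 0.2425).
r_{12} = e_1·w_2 = -3.6380.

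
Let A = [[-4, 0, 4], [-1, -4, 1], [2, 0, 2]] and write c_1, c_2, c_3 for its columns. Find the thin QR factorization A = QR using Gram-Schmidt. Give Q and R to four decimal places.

c_1 = (-4, -1, 2); ‖c_1‖ = 4.5826, so e_1 = (-0.8729, -0.2182, 0.4364).
e_1·c_2 = (-0.8729)·0 + (-0.2182)·(-4) + 0.4364·0 = 0.8729.
u_2 = c_2 − 0.8729·e_1 = (0.7619, -3.8095, -0.3810).
‖u_2‖ = 3.9036, so e_2 = (0.1952, -0.9759, -0.0976).
e_1·c_3 = (-0.8729)·4 + (-0.2182)·1 + 0.4364·2 = -2.8368; e_2·c_3 = 0.1952·4 + (-0.9759)·1 + (-0.0976)·2 = -0.3904.
u_3 = c_3 + 2.8368·e_1 + 0.3904·e_2 = (1.6000, 0.0000, 3.2000).
‖u_3‖ = 3.5777, so e_3 = (0.4472, 0.0000, 0.8944).

Q = [[-0.8729, 0.1952, 0.4472], [-0.2182, -0.9759, 0.0000], [0.4364, -0.0976, 0.8944]], R = [[4.5826, 0.8729, -2.8368], [0.0000, 3.9036, -0.3904], [0.0000, 0.0000, 3.5777]]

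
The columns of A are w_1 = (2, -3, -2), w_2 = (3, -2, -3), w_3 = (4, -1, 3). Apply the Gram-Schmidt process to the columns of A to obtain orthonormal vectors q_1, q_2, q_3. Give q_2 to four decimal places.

q_2 = (0.5145, 0.6860, -0.5145)

w_1 = (2, -3, -2); ‖w_1‖ = 4.1231, so q_1 = (0.4851, -0.7276, -0.4851).
q_1·w_2 = 0.4851·3 + (-0.7276)·(-2) + (-0.4851)·(-3) = 4.3656.
u_2 = w_2 − 4.3656·q_1 = (0.8824, 1.1765, -0.8824).
‖u_2‖ = 1.7150, so q_2 = (0.5145, 0.6860, -0.5145).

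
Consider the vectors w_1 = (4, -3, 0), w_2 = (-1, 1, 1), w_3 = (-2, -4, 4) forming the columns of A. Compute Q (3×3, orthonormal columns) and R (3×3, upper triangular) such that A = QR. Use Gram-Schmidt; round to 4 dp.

e_1 = w_1/‖w_1‖ = (4, -3, 0)/5.0000 = (0.8000, -0.6000, 0.0000).
r_{12} = e_1·w_2 = -1.4000.
u_2 = w_2 + 1.4000·e_1 = (0.1200, 0.1600, 1.0000).
‖u_2‖ = 1.0198, so e_2 = (0.1177, 0.1569, 0.9806).
r_{13} = e_1·w_3 = 0.8000; r_{23} = e_2·w_3 = 3.0594.
u_3 = w_3 − 0.8000·e_1 − 3.0594·e_2 = (-3.0000, -4.0000, 1.0000).
‖u_3‖ = 5.0990, so e_3 = (-0.5883, -0.7845, 0.1961).

Q = [[0.8000, 0.1177, -0.5883], [-0.6000, 0.1569, -0.7845], [0.0000, 0.9806, 0.1961]], R = [[5.0000, -1.4000, 0.8000], [0.0000, 1.0198, 3.0594], [0.0000, 0.0000, 5.0990]]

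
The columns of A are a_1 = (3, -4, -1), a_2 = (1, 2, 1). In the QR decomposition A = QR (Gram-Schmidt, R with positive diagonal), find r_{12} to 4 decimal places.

r_{12} = -1.1767

q_1 = a_1/‖a_1‖ = (3, -4, -1)/5.0990 = (0.5883, -0.7845, -0.1961).
r_{12} = q_1·a_2 = -1.1767.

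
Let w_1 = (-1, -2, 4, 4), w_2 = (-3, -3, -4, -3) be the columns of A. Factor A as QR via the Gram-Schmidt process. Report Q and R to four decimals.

Q = [[-0.1644, -0.6094], [-0.3288, -0.6984], [0.6576, -0.3375], [0.6576, -0.1641]], R = [[6.0828, -3.1236], [0.0000, 5.7657]]

w_1 = (-1, -2, 4, 4); ‖w_1‖ = 6.0828, so q_1 = (-0.1644, -0.3288, 0.6576, 0.6576).
q_1·w_2 = (-0.1644)·(-3) + (-0.3288)·(-3) + 0.6576·(-4) + 0.6576·(-3) = -3.1236.
u_2 = w_2 + 3.1236·q_1 = (-3.5135, -4.0270, -1.9459, -0.9459).
‖u_2‖ = 5.7657, so q_2 = (-0.6094, -0.6984, -0.3375, -0.1641).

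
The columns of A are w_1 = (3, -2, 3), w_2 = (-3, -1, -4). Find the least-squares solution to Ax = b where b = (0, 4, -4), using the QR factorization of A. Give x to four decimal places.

w_1 = (3, -2, 3); ‖w_1‖ = 4.6904, so e_1 = (0.6396, -0.4264, 0.6396).
e_1·w_2 = 0.6396·(-3) + (-0.4264)·(-1) + 0.6396·(-4) = -4.0508.
u_2 = w_2 + 4.0508·e_1 = (-0.4091, -2.7273, -1.4091).
‖u_2‖ = 3.0969, so e_2 = (-0.1321, -0.8806, -0.4550).
Qᵀb = (-4.2640, -1.7026).
Back-substitute: x_2 = -1.7026/3.0969 = -0.5498.
x_1 = (-4.2640 + 4.0508·(-0.5498))/4.6904 = -1.3839.

x = (-1.3839, -0.5498)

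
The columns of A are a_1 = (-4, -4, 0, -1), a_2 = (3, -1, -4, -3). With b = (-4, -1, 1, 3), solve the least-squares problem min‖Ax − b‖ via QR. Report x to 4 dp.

e_1 = a_1/‖a_1‖ = (-4, -4, 0, -1)/5.7446 = (-0.6963, -0.6963, 0.0000, -0.1741).
r_{12} = e_1·a_2 = -0.8704.
u_2 = a_2 + 0.8704·e_1 = (2.3939, -1.6061, -4.0000, -3.1515).
‖u_2‖ = 5.8517, so e_2 = (0.4091, -0.2745, -0.6836, -0.5386).
Qᵀb = (2.9593, -3.6612).
Back-substitute: x_2 = -3.6612/5.8517 = -0.6257.
x_1 = (2.9593 + 0.8704·(-0.6257))/5.7446 = 0.4204.

x = (0.4204, -0.6257)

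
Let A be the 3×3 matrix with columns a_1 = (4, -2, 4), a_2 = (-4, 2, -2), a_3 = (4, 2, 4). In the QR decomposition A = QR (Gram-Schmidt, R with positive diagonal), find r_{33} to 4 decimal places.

r_{33} = 3.5777

e_1 = a_1/‖a_1‖ = (4, -2, 4)/6.0000 = (0.6667, -0.3333, 0.6667).
r_{12} = e_1·a_2 = -4.6667.
u_2 = a_2 + 4.6667·e_1 = (-0.8889, 0.4444, 1.1111).
‖u_2‖ = 1.4907, so e_2 = (-0.5963, 0.2981, 0.7454).
r_{13} = e_1·a_3 = 4.6667; r_{23} = e_2·a_3 = 1.1926.
u_3 = a_3 − 4.6667·e_1 − 1.1926·e_2 = (1.6000, 3.2000, 0.0000).
r_{33} = ‖u_3‖ = 3.5777.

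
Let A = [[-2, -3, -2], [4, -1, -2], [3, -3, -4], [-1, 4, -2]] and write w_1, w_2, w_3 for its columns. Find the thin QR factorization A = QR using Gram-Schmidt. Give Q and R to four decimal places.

w_1 = (-2, 4, 3, -1); ‖w_1‖ = 5.4772, so q_1 = (-0.3651, 0.7303, 0.5477, -0.1826).
q_1·w_2 = (-0.3651)·(-3) + 0.7303·(-1) + 0.5477·(-3) + (-0.1826)·4 = -2.0083.
u_2 = w_2 + 2.0083·q_1 = (-3.7333, 0.4667, -1.9000, 3.6333).
‖u_2‖ = 5.5648, so q_2 = (-0.6709, 0.0839, -0.3414, 0.6529).
q_1·w_3 = (-0.3651)·(-2) + 0.7303·(-2) + 0.5477·(-4) + (-0.1826)·(-2) = -2.5560; q_2·w_3 = (-0.6709)·(-2) + 0.0839·(-2) + (-0.3414)·(-4) + 0.6529·(-2) = 1.2340.
u_3 = w_3 + 2.5560·q_1 − 1.2340·q_2 = (-2.1055, -0.2368, -2.1787, -3.2723).
‖u_3‖ = 4.4659, so q_3 = (-0.4715, -0.0530, -0.4879, -0.7327).

Q = [[-0.3651, -0.6709, -0.4715], [0.7303, 0.0839, -0.0530], [0.5477, -0.3414, -0.4879], [-0.1826, 0.6529, -0.7327]], R = [[5.4772, -2.0083, -2.5560], [0.0000, 5.5648, 1.2340], [0.0000, 0.0000, 4.4659]]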